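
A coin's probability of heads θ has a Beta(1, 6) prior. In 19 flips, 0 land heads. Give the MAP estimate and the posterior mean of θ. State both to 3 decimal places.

Posterior: Beta(1+0, 6+19) = Beta(1, 25).
Since α = 1 ≤ 1 and β > 1, the Beta density is monotone decreasing on [0,1]; the mode is at 0.
Mean = 1/(1+25) = 0.038.

MAP estimate = 0.000, posterior mean = 0.038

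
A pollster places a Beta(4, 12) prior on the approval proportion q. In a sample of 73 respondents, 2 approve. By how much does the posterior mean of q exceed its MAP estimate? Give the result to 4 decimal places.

Posterior: Beta(4+2, 12+71) = Beta(6, 83).
Mode = (6−1)/(6+83−2) = 5/87 = 0.0575.
Mean = 6/(6+83) = 6/89 = 0.0674.
Difference = 0.0674 − 0.0575 = 0.0099.

0.0099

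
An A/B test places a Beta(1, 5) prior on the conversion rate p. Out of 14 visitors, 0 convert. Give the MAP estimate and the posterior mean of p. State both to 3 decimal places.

Posterior: Beta(1+0, 5+14) = Beta(1, 19).
Since α = 1 ≤ 1 and β > 1, the Beta density is monotone decreasing on [0,1]; the mode is at 0.
Mean = 1/(1+19) = 0.050.
Right-skewed posterior ⇒ mode < mean.

MAP = 0.000, posterior mean = 0.050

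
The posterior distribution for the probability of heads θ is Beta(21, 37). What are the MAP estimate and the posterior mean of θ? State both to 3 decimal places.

MAP estimate = 0.357, posterior mean = 0.362

Mode = (21−1)/(21+37−2) = 20/56 = 0.357.
Mean = 21/(21+37) = 21/58 = 0.362.
The posterior is right-skewed, so the mean exceeds the mode.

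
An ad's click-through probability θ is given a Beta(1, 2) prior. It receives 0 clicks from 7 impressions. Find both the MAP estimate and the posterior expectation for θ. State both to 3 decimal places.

MAP: 0.000. Posterior mean: 0.100.

Posterior: Beta(1+0, 2+7) = Beta(1, 9).
Since α = 1 ≤ 1 and β > 1, the Beta density is monotone decreasing on [0,1]; the mode is at 0.
Mean = 1/(1+9) = 0.100.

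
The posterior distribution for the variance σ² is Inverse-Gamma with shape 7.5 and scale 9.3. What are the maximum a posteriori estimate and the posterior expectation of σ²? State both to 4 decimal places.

Mode = β/(α+1) = 9.3/8.5 = 1.0941.
Mean = β/(α−1) = 9.3/6.5 = 1.4308.

σ²_MAP = 1.0941, E[σ²|data] = 1.4308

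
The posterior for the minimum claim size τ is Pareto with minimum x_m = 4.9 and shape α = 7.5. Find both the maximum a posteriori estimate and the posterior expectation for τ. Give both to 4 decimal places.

The Pareto density is strictly decreasing on [x_m, ∞), so the mode is x_m = 4.9000.
Mean = α·x_m/(α−1) = 7.5·4.9/6.5 = 5.6538.

MAP: 4.9000. Posterior mean: 5.6538.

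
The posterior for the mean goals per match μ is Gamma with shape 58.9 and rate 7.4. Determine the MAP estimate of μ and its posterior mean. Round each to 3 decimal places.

Mode = (α−1)/β = 57.9/7.4 = 7.824.
Mean = α/β = 58.9/7.4 = 7.959.
The posterior is right-skewed, so the mean exceeds the mode.

MAP: 7.824. Posterior mean: 7.959.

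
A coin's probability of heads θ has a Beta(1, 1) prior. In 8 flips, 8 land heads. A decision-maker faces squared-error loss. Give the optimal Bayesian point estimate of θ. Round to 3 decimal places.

Posterior: Beta(1+8, 1+0) = Beta(9, 1).
Since β = 1 ≤ 1 and α > 1, the Beta density is monotone increasing on [0,1]; the mode is at 1.
Mean = 9/(9+1) = 0.900.
Squared-error loss ⇒ the optimal estimator is the posterior mean.

0.900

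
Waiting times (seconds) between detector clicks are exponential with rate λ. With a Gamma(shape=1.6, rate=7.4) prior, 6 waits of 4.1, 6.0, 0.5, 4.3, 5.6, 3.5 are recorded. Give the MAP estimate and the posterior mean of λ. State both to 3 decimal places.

Σ times = 24.0. Posterior: Gamma(shape = 1.6+6 = 7.6, rate = 7.4+24.0 = 31.4).
Mode = (α−1)/β = 6.6/31.4 = 0.210.
Mean = α/β = 7.6/31.4 = 0.242.

MAP: 0.210. Posterior mean: 0.242.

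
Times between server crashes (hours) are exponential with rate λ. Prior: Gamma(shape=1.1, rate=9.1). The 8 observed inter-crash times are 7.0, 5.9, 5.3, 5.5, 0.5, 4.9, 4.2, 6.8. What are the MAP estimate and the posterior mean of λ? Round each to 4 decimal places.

λ_MAP = 0.1646, E[λ|data] = 0.1850

Σ times = 40.1. Posterior: Gamma(shape = 1.1+8 = 9.1, rate = 9.1+40.1 = 49.2).
Mode = (α−1)/β = 8.1/49.2 = 0.1646.
Mean = α/β = 9.1/49.2 = 0.1850.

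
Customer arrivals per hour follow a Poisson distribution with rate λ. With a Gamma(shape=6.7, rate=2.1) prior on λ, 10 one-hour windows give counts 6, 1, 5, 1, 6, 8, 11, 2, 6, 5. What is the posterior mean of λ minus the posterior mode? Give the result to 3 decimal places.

Σ counts = 51. Posterior: Gamma(shape = 6.7+51 = 57.7, rate = 2.1+10 = 12.1).
Mode = (α−1)/β = 56.7/12.1 = 4.686.
Mean = α/β = 57.7/12.1 = 4.769.
Difference = 4.769 − 4.686 = 0.083.

0.083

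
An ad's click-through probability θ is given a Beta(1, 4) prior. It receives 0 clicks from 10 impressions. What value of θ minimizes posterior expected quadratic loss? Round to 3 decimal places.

0.067

Posterior: Beta(1+0, 4+10) = Beta(1, 14).
Since α = 1 ≤ 1 and β > 1, the Beta density is monotone decreasing on [0,1]; the mode is at 0.
Mean = 1/(1+14) = 0.067.
Quadratic loss ⇒ the optimal estimator is the posterior mean.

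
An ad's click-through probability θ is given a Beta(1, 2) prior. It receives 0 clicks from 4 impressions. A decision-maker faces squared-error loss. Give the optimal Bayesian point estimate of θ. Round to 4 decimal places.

0.1429

Posterior: Beta(1+0, 2+4) = Beta(1, 6).
Since α = 1 ≤ 1 and β > 1, the Beta density is monotone decreasing on [0,1]; the mode is at 0.
Mean = 1/(1+6) = 0.1429.
Squared-error loss ⇒ the optimal estimator is the posterior mean.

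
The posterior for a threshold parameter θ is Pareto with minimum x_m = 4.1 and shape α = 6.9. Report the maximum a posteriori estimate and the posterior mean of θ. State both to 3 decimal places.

The Pareto density is strictly decreasing on [x_m, ∞), so the mode is x_m = 4.100.
Mean = α·x_m/(α−1) = 6.9·4.1/5.9 = 4.795.
Mean > mode: the posterior has a right tail.

MAP = 4.100; posterior mean = 4.795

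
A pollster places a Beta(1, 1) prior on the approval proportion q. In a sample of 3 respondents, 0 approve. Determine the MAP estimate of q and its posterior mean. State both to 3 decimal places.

Posterior: Beta(1+0, 1+3) = Beta(1, 4).
Since α = 1 ≤ 1 and β > 1, the Beta density is monotone decreasing on [0,1]; the mode is at 0.
Mean = 1/(1+4) = 0.200.
The posterior is right-skewed, so the mean exceeds the mode.

MAP: 0.000. Posterior mean: 0.200.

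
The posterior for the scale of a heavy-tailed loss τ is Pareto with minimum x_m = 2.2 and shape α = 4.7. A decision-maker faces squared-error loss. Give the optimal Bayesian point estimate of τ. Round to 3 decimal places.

2.795

The Pareto density is strictly decreasing on [x_m, ∞), so the mode is x_m = 2.200.
Mean = α·x_m/(α−1) = 4.7·2.2/3.7 = 2.795.
Squared-error loss ⇒ the optimal estimator is the posterior mean.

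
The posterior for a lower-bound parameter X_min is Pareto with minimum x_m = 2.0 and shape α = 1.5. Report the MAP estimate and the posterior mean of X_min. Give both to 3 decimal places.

X_min_MAP = 2.000, E[X_min|data] = 6.000

The Pareto density is strictly decreasing on [x_m, ∞), so the mode is x_m = 2.000.
Mean = α·x_m/(α−1) = 1.5·2.0/0.5 = 6.000.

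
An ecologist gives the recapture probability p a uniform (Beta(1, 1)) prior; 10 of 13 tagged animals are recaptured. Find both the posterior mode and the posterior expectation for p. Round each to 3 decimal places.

Posterior: Beta(1+10, 1+3) = Beta(11, 4).
Mode = (11−1)/(11+4−2) = 10/13 = 0.769.
With a flat prior the MAP equals the MLE, 10/13.
Mean = 11/(11+4) = 11/15 = 0.733.

MAP = 0.769; posterior mean = 0.733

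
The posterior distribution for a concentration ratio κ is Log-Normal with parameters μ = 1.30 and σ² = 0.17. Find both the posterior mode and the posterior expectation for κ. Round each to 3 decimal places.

Mode = exp(μ − σ²) = exp(1.13) = 3.096.
Mean = exp(μ + σ²/2) = exp(1.385) = 3.995.
Mean > mode: the posterior has a right tail.

MAP: 3.096. Posterior mean: 3.995.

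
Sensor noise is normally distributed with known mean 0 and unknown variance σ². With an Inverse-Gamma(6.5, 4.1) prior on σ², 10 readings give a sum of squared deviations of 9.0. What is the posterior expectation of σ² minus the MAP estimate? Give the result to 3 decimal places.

Posterior: Inverse-Gamma(shape = 6.5+10/2 = 11.5, scale = 4.1+9.0/2 = 8.6).
Mode = β/(α+1) = 8.6/12.5 = 0.688.
Mean = β/(α−1) = 8.6/10.5 = 0.819.
Difference = 0.819 − 0.688 = 0.131.
The mean is pulled above the mode by the posterior's right skew.

0.131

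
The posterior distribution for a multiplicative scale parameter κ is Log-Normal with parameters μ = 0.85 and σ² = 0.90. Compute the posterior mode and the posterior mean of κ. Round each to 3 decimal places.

Mode = exp(μ − σ²) = exp(-0.05) = 0.951.
Mean = exp(μ + σ²/2) = exp(1.300) = 3.669.

κ_MAP = 0.951, E[κ|data] = 3.669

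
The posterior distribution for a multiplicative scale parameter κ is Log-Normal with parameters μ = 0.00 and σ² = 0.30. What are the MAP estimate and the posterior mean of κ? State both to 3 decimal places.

κ_MAP = 0.741, E[κ|data] = 1.162

Mode = exp(μ − σ²) = exp(-0.30) = 0.741.
Mean = exp(μ + σ²/2) = exp(0.150) = 1.162.
The mean is pulled above the mode by the posterior's right skew.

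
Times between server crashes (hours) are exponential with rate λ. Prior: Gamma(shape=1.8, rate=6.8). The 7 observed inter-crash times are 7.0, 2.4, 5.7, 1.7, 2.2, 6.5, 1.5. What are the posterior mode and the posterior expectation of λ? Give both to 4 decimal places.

λ_MAP = 0.2308, E[λ|data] = 0.2604

Σ times = 27.0. Posterior: Gamma(shape = 1.8+7 = 8.8, rate = 6.8+27.0 = 33.8).
Mode = (α−1)/β = 7.8/33.8 = 0.2308.
Mean = α/β = 8.8/33.8 = 0.2604.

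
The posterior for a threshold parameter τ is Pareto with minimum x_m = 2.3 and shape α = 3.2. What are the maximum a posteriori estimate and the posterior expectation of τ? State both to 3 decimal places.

The Pareto density is strictly decreasing on [x_m, ∞), so the mode is x_m = 2.300.
Mean = α·x_m/(α−1) = 3.2·2.3/2.2 = 3.345.
Right-skewed posterior ⇒ mode < mean.

MAP: 2.300. Posterior mean: 3.345.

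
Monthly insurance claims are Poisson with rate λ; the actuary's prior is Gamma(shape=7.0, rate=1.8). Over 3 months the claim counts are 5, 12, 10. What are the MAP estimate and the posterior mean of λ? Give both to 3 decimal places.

λ_MAP = 6.875, E[λ|data] = 7.083

Σ counts = 27. Posterior: Gamma(shape = 7.0+27 = 34.0, rate = 1.8+3 = 4.8).
Mode = (α−1)/β = 33.0/4.8 = 6.875.
Mean = α/β = 34.0/4.8 = 7.083.
Mean > mode: the posterior has a right tail.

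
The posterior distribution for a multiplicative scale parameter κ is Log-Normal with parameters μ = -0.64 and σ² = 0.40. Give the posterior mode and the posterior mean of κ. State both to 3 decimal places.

MAP = 0.353, posterior mean = 0.644

Mode = exp(μ − σ²) = exp(-1.04) = 0.353.
Mean = exp(μ + σ²/2) = exp(-0.440) = 0.644.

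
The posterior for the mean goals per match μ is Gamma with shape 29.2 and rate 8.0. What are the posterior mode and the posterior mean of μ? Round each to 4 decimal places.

Mode = (α−1)/β = 28.2/8.0 = 3.5250.
Mean = α/β = 29.2/8.0 = 3.6500.
The mean is pulled above the mode by the posterior's right skew.

MAP = 3.5250; posterior mean = 3.6500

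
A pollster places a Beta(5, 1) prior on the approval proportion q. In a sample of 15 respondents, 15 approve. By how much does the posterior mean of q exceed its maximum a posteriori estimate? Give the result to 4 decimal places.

-0.0476

Posterior: Beta(5+15, 1+0) = Beta(20, 1).
Since β = 1 ≤ 1 and α > 1, the Beta density is monotone increasing on [0,1]; the mode is at 1.
Mean = 20/(20+1) = 0.9524.
Difference = 0.9524 − 1.0000 = -0.0476.
Mode > mean: the posterior has a left tail.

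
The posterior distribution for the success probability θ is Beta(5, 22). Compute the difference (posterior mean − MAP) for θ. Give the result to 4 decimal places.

0.0252

Mode = (5−1)/(5+22−2) = 4/25 = 0.1600.
Mean = 5/(5+22) = 5/27 = 0.1852.
Difference = 0.1852 − 0.1600 = 0.0252.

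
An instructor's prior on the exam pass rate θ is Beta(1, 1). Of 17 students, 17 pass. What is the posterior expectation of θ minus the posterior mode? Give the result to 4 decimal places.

-0.0526

Posterior: Beta(1+17, 1+0) = Beta(18, 1).
Since β = 1 ≤ 1 and α > 1, the Beta density is monotone increasing on [0,1]; the mode is at 1.
Mean = 18/(18+1) = 0.9474.
Difference = 0.9474 − 1.0000 = -0.0526.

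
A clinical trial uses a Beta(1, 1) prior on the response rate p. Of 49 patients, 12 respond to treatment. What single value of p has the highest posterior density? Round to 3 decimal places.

Posterior: Beta(1+12, 1+37) = Beta(13, 38).
Mode = (13−1)/(13+38−2) = 12/49 = 0.245.
With a flat prior the MAP equals the MLE, 12/49.
Mean = 13/(13+38) = 13/51 = 0.255.
This is the posterior mode — the MAP estimate.

0.245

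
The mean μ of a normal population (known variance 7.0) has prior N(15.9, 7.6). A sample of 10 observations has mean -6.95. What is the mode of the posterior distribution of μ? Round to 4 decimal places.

Posterior for μ is Normal. Precision-weighted mean: (1/7.6·15.9 + 10/7.0·-6.95) / (1/7.6 + 10/7.0) = -5.0229.
A Normal posterior is symmetric, so mode = mean.
This is the posterior mode — the MAP estimate.

-5.0229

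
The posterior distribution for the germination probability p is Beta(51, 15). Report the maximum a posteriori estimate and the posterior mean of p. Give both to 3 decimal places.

Mode = (51−1)/(51+15−2) = 50/64 = 0.781.
Mean = 51/(51+15) = 51/66 = 0.773.

p_MAP = 0.781, E[p|data] = 0.773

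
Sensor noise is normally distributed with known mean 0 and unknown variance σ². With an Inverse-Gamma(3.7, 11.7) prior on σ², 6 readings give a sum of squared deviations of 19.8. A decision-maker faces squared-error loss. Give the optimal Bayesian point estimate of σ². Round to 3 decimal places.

Posterior: Inverse-Gamma(shape = 3.7+6/2 = 6.7, scale = 11.7+19.8/2 = 21.6).
Mode = β/(α+1) = 21.6/7.7 = 2.805.
Mean = β/(α−1) = 21.6/5.7 = 3.789.
Squared-error loss ⇒ the optimal estimator is the posterior mean.

3.789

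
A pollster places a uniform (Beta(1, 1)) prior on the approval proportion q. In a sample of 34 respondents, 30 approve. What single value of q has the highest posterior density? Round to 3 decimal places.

Posterior: Beta(1+30, 1+4) = Beta(31, 5).
Mode = (31−1)/(31+5−2) = 30/34 = 0.882.
With a flat prior the MAP equals the MLE, 30/34.
Mean = 31/(31+5) = 31/36 = 0.861.
This is the posterior mode — the MAP estimate.

0.882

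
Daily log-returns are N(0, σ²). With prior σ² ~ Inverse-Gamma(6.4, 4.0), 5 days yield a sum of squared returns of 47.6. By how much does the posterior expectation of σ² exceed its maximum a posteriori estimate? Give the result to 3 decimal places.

Posterior: Inverse-Gamma(shape = 6.4+5/2 = 8.9, scale = 4.0+47.6/2 = 27.8).
Mode = β/(α+1) = 27.8/9.9 = 2.808.
Mean = β/(α−1) = 27.8/7.9 = 3.519.
Difference = 3.519 − 2.808 = 0.711.

0.711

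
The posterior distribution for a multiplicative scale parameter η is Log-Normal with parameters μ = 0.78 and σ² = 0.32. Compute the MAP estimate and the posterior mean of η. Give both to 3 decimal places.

MAP estimate = 1.584, posterior mean = 2.560

Mode = exp(μ − σ²) = exp(0.46) = 1.584.
Mean = exp(μ + σ²/2) = exp(0.940) = 2.560.
The mean is pulled above the mode by the posterior's right skew.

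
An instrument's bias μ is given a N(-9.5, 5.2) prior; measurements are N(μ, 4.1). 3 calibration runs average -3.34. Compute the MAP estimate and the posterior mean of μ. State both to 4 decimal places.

Posterior for μ is Normal. Precision-weighted mean: (1/5.2·-9.5 + 3/4.1·-3.34) / (1/5.2 + 3/4.1) = -4.6220.
A Normal posterior is symmetric, so mode = mean.

MAP: -4.6220. Posterior mean: -4.6220.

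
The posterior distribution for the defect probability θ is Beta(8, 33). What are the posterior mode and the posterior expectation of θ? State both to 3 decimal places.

Mode = (8−1)/(8+33−2) = 7/39 = 0.179.
Mean = 8/(8+33) = 8/41 = 0.195.

θ_MAP = 0.179, E[θ|data] = 0.195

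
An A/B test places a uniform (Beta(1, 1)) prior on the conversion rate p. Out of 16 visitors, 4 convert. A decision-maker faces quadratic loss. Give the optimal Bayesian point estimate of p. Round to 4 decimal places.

0.2778

Posterior: Beta(1+4, 1+12) = Beta(5, 13).
Mode = (5−1)/(5+13−2) = 4/16 = 0.2500.
With a flat prior the MAP equals the MLE, 4/16.
Mean = 5/(5+13) = 5/18 = 0.2778.
Quadratic loss ⇒ the optimal estimator is the posterior mean.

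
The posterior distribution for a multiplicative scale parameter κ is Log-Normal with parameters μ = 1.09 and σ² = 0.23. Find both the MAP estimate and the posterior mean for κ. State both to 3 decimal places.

MAP: 2.363. Posterior mean: 3.337.

Mode = exp(μ − σ²) = exp(0.86) = 2.363.
Mean = exp(μ + σ²/2) = exp(1.205) = 3.337.
Mean > mode: the posterior has a right tail.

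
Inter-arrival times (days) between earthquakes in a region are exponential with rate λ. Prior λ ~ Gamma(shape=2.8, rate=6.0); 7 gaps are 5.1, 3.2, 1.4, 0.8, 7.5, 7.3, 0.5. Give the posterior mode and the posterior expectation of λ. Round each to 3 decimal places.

MAP = 0.277; posterior mean = 0.308

Σ times = 25.8. Posterior: Gamma(shape = 2.8+7 = 9.8, rate = 6.0+25.8 = 31.8).
Mode = (α−1)/β = 8.8/31.8 = 0.277.
Mean = α/β = 9.8/31.8 = 0.308.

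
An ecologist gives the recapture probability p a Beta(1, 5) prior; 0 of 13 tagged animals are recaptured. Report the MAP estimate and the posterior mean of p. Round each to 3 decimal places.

Posterior: Beta(1+0, 5+13) = Beta(1, 18).
Since α = 1 ≤ 1 and β > 1, the Beta density is monotone decreasing on [0,1]; the mode is at 0.
Mean = 1/(1+18) = 0.053.
Mean > mode: the posterior has a right tail.

p_MAP = 0.000, E[p|data] = 0.053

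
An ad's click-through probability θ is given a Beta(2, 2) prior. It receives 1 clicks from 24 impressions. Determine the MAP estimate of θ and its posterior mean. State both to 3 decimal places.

Posterior: Beta(2+1, 2+23) = Beta(3, 25).
Mode = (3−1)/(3+25−2) = 2/26 = 0.077.
Mean = 3/(3+25) = 3/28 = 0.107.
Right-skewed posterior ⇒ mode < mean.

MAP = 0.077, posterior mean = 0.107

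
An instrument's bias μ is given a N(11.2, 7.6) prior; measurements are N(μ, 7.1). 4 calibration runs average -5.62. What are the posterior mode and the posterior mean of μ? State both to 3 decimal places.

MAP = -2.435, posterior mean = -2.435

Posterior for μ is Normal. Precision-weighted mean: (1/7.6·11.2 + 4/7.1·-5.62) / (1/7.6 + 4/7.1) = -2.435.
A Normal posterior is symmetric, so mode = mean.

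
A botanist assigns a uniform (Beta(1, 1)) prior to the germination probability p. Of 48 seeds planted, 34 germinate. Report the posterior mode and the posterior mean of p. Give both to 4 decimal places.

Posterior: Beta(1+34, 1+14) = Beta(35, 15).
Mode = (35−1)/(35+15−2) = 34/48 = 0.7083.
Mean = 35/(35+15) = 35/50 = 0.7000.

MAP = 0.7083, posterior mean = 0.7000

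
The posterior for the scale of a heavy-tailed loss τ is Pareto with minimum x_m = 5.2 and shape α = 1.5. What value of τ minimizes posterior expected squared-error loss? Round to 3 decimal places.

15.600

The Pareto density is strictly decreasing on [x_m, ∞), so the mode is x_m = 5.200.
Mean = α·x_m/(α−1) = 1.5·5.2/0.5 = 15.600.
Squared-error loss ⇒ the optimal estimator is the posterior mean.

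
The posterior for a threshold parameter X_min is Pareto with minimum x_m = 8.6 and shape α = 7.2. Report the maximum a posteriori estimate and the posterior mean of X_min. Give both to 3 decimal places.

X_min_MAP = 8.600, E[X_min|data] = 9.987

The Pareto density is strictly decreasing on [x_m, ∞), so the mode is x_m = 8.600.
Mean = α·x_m/(α−1) = 7.2·8.6/6.2 = 9.987.
The posterior is right-skewed, so the mean exceeds the mode.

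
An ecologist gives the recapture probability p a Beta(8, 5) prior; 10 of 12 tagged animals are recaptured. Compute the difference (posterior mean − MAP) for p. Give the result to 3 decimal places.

Posterior: Beta(8+10, 5+2) = Beta(18, 7).
Mode = (18−1)/(18+7−2) = 17/23 = 0.739.
Mean = 18/(18+7) = 18/25 = 0.720.
Difference = 0.720 − 0.739 = -0.019.

-0.019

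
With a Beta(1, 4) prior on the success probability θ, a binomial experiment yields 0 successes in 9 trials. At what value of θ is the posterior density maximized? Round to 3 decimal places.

0.000

Posterior: Beta(1+0, 4+9) = Beta(1, 13).
Since α = 1 ≤ 1 and β > 1, the Beta density is monotone decreasing on [0,1]; the mode is at 0.
Mean = 1/(1+13) = 0.071.
This is the posterior mode — the MAP estimate.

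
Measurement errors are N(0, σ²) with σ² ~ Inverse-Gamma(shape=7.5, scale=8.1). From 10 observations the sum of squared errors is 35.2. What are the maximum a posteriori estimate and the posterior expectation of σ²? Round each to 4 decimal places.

MAP: 1.9037. Posterior mean: 2.2348.

Posterior: Inverse-Gamma(shape = 7.5+10/2 = 12.5, scale = 8.1+35.2/2 = 25.7).
Mode = β/(α+1) = 25.7/13.5 = 1.9037.
Mean = β/(α−1) = 25.7/11.5 = 2.2348.
The mean is pulled above the mode by the posterior's right skew.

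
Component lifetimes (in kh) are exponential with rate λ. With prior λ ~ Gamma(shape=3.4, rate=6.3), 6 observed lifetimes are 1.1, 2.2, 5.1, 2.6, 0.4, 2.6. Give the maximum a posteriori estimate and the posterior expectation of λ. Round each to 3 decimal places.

MAP = 0.414, posterior mean = 0.463

Σ times = 14.0. Posterior: Gamma(shape = 3.4+6 = 9.4, rate = 6.3+14.0 = 20.3).
Mode = (α−1)/β = 8.4/20.3 = 0.414.
Mean = α/β = 9.4/20.3 = 0.463.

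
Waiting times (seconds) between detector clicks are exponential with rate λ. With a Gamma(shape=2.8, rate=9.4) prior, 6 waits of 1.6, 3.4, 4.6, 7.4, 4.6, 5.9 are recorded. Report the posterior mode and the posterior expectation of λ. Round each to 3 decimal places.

Σ times = 27.5. Posterior: Gamma(shape = 2.8+6 = 8.8, rate = 9.4+27.5 = 36.9).
Mode = (α−1)/β = 7.8/36.9 = 0.211.
Mean = α/β = 8.8/36.9 = 0.238.

posterior mode = 0.211, posterior expectation = 0.238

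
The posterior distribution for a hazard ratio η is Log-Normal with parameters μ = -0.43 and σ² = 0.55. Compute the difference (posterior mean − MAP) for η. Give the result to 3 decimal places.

0.481

Mode = exp(μ − σ²) = exp(-0.98) = 0.375.
Mean = exp(μ + σ²/2) = exp(-0.155) = 0.856.
Difference = 0.856 − 0.375 = 0.481.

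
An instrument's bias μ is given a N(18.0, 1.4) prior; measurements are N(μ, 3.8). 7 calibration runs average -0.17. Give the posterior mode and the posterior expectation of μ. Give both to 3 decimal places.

MAP = 4.907; posterior mean = 4.907

Posterior for μ is Normal. Precision-weighted mean: (1/1.4·18.0 + 7/3.8·-0.17) / (1/1.4 + 7/3.8) = 4.907.
A Normal posterior is symmetric, so mode = mean.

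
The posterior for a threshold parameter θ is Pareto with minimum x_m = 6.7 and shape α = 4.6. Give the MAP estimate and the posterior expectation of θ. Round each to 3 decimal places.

MAP = 6.700; posterior mean = 8.561

The Pareto density is strictly decreasing on [x_m, ∞), so the mode is x_m = 6.700.
Mean = α·x_m/(α−1) = 4.6·6.7/3.6 = 8.561.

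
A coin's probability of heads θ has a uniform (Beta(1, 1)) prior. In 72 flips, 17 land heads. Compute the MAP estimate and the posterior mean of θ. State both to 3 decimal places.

θ_MAP = 0.236, E[θ|data] = 0.243

Posterior: Beta(1+17, 1+55) = Beta(18, 56).
Mode = (18−1)/(18+56−2) = 17/72 = 0.236.
With a flat prior the MAP equals the MLE, 17/72.
Mean = 18/(18+56) = 18/74 = 0.243.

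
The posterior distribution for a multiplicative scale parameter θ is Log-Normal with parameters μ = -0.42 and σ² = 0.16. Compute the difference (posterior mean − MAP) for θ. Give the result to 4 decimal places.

Mode = exp(μ − σ²) = exp(-0.58) = 0.5599.
Mean = exp(μ + σ²/2) = exp(-0.340) = 0.7118.
Difference = 0.7118 − 0.5599 = 0.1519.

0.1519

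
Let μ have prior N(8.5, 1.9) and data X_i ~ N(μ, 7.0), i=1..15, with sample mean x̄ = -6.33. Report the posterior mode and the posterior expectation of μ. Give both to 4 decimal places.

MAP = -3.4058, posterior mean = -3.4058

Posterior for μ is Normal. Precision-weighted mean: (1/1.9·8.5 + 15/7.0·-6.33) / (1/1.9 + 15/7.0) = -3.4058.
A Normal posterior is symmetric, so mode = mean.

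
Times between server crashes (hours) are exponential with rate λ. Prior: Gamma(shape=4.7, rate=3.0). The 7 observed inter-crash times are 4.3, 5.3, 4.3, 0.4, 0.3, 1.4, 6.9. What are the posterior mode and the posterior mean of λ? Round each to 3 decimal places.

MAP = 0.413; posterior mean = 0.452

Σ times = 22.9. Posterior: Gamma(shape = 4.7+7 = 11.7, rate = 3.0+22.9 = 25.9).
Mode = (α−1)/β = 10.7/25.9 = 0.413.
Mean = α/β = 11.7/25.9 = 0.452.
The posterior is right-skewed, so the mean exceeds the mode.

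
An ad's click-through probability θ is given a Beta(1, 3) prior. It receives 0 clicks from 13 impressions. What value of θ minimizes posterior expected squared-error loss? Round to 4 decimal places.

0.0588

Posterior: Beta(1+0, 3+13) = Beta(1, 16).
Since α = 1 ≤ 1 and β > 1, the Beta density is monotone decreasing on [0,1]; the mode is at 0.
Mean = 1/(1+16) = 0.0588.
Squared-error loss ⇒ the optimal estimator is the posterior mean.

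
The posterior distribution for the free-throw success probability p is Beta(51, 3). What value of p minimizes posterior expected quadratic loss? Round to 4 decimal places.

0.9444

Mode = (51−1)/(51+3−2) = 50/52 = 0.9615.
Mean = 51/(51+3) = 51/54 = 0.9444.
Quadratic loss ⇒ the optimal estimator is the posterior mean.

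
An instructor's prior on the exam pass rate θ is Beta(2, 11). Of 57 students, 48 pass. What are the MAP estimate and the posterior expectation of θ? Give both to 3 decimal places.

Posterior: Beta(2+48, 11+9) = Beta(50, 20).
Mode = (50−1)/(50+20−2) = 49/68 = 0.721.
Mean = 50/(50+20) = 50/70 = 0.714.

θ_MAP = 0.721, E[θ|data] = 0.714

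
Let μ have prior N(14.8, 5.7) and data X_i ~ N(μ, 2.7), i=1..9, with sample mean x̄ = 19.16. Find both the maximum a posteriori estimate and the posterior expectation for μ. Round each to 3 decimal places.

MAP: 18.942. Posterior mean: 18.942.

Posterior for μ is Normal. Precision-weighted mean: (1/5.7·14.8 + 9/2.7·19.16) / (1/5.7 + 9/2.7) = 18.942.
A Normal posterior is symmetric, so mode = mean.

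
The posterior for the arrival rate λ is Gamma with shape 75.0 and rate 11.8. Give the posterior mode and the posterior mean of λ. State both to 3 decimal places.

Mode = (α−1)/β = 74.0/11.8 = 6.271.
Mean = α/β = 75.0/11.8 = 6.356.

posterior mode = 6.271, posterior mean = 6.356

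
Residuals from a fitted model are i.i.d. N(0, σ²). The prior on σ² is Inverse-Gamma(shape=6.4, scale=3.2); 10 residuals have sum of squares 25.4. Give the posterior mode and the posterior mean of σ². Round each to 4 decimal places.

MAP: 1.2823. Posterior mean: 1.5288.

Posterior: Inverse-Gamma(shape = 6.4+10/2 = 11.4, scale = 3.2+25.4/2 = 15.9).
Mode = β/(α+1) = 15.9/12.4 = 1.2823.
Mean = β/(α−1) = 15.9/10.4 = 1.5288.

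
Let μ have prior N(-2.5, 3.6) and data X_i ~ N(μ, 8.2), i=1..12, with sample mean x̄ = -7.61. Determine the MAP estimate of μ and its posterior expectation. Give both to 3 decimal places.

MAP: -6.795. Posterior mean: -6.795.

Posterior for μ is Normal. Precision-weighted mean: (1/3.6·-2.5 + 12/8.2·-7.61) / (1/3.6 + 12/8.2) = -6.795.
A Normal posterior is symmetric, so mode = mean.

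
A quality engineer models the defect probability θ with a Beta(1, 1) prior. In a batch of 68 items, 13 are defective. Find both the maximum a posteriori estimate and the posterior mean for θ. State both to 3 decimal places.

Posterior: Beta(1+13, 1+55) = Beta(14, 56).
Mode = (14−1)/(14+56−2) = 13/68 = 0.191.
Mean = 14/(14+56) = 14/70 = 0.200.
The posterior is right-skewed, so the mean exceeds the mode.

maximum a posteriori estimate = 0.191, posterior mean = 0.200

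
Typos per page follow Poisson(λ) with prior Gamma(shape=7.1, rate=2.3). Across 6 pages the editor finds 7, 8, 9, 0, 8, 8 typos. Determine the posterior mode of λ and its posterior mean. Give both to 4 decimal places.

MAP: 5.5542. Posterior mean: 5.6747.

Σ counts = 40. Posterior: Gamma(shape = 7.1+40 = 47.1, rate = 2.3+6 = 8.3).
Mode = (α−1)/β = 46.1/8.3 = 5.5542.
Mean = α/β = 47.1/8.3 = 5.6747.
The mean is pulled above the mode by the posterior's right skew.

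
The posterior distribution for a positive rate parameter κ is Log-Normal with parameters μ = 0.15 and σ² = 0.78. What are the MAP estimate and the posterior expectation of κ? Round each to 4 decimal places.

Mode = exp(μ − σ²) = exp(-0.63) = 0.5326.
Mean = exp(μ + σ²/2) = exp(0.540) = 1.7160.
The posterior is right-skewed, so the mean exceeds the mode.

MAP = 0.5326, posterior mean = 1.7160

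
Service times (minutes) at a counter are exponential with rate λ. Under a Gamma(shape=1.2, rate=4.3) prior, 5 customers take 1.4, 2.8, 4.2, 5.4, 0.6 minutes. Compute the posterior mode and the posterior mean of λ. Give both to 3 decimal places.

MAP = 0.278, posterior mean = 0.332

Σ times = 14.4. Posterior: Gamma(shape = 1.2+5 = 6.2, rate = 4.3+14.4 = 18.7).
Mode = (α−1)/β = 5.2/18.7 = 0.278.
Mean = α/β = 6.2/18.7 = 0.332.
The posterior is right-skewed, so the mean exceeds the mode.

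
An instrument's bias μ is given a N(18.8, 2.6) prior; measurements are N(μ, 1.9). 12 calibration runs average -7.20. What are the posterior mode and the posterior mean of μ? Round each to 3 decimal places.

Posterior for μ is Normal. Precision-weighted mean: (1/2.6·18.8 + 12/1.9·-7.20) / (1/2.6 + 12/1.9) = -5.708.
A Normal posterior is symmetric, so mode = mean.

MAP = -5.708, posterior mean = -5.708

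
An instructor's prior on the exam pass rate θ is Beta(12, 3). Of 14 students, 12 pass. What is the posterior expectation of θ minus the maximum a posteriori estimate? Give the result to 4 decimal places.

Posterior: Beta(12+12, 3+2) = Beta(24, 5).
Mode = (24−1)/(24+5−2) = 23/27 = 0.8519.
Mean = 24/(24+5) = 24/29 = 0.8276.
Difference = 0.8276 − 0.8519 = -0.0243.
Mode > mean: the posterior has a left tail.

-0.0243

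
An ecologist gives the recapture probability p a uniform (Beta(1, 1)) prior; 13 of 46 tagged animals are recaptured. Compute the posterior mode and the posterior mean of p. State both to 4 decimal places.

Posterior: Beta(1+13, 1+33) = Beta(14, 34).
Mode = (14−1)/(14+34−2) = 13/46 = 0.2826.
With a flat prior the MAP equals the MLE, 13/46.
Mean = 14/(14+34) = 14/48 = 0.2917.
The mean is pulled above the mode by the posterior's right skew.

posterior mode = 0.2826, posterior mean = 0.2917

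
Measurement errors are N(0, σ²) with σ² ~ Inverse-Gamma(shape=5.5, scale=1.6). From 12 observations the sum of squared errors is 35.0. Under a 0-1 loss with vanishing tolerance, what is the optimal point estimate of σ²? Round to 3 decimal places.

Posterior: Inverse-Gamma(shape = 5.5+12/2 = 11.5, scale = 1.6+35.0/2 = 19.1).
Mode = β/(α+1) = 19.1/12.5 = 1.528.
Mean = β/(α−1) = 19.1/10.5 = 1.819.
This is the posterior mode — the MAP estimate.

1.528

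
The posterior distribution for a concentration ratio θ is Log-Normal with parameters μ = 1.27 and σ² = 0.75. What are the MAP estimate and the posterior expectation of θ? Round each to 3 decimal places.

Mode = exp(μ − σ²) = exp(0.52) = 1.682.
Mean = exp(μ + σ²/2) = exp(1.645) = 5.181.
Mean > mode: the posterior has a right tail.

MAP estimate = 1.682, posterior expectation = 5.181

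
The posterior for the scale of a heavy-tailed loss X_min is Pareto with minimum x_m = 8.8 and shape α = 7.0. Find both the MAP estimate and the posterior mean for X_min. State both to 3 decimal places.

The Pareto density is strictly decreasing on [x_m, ∞), so the mode is x_m = 8.800.
Mean = α·x_m/(α−1) = 7.0·8.8/6.0 = 10.267.

MAP estimate = 8.800, posterior mean = 10.267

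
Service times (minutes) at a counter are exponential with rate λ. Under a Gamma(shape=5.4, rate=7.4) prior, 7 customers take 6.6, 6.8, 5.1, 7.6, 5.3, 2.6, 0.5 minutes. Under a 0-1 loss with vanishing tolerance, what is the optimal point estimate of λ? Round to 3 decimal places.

Σ times = 34.5. Posterior: Gamma(shape = 5.4+7 = 12.4, rate = 7.4+34.5 = 41.9).
Mode = (α−1)/β = 11.4/41.9 = 0.272.
Mean = α/β = 12.4/41.9 = 0.296.
This is the posterior mode — the MAP estimate.

0.272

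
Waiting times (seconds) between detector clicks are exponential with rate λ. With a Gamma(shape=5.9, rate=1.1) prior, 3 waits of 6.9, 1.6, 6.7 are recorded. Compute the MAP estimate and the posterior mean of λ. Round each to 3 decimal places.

MAP estimate = 0.485, posterior mean = 0.546

Σ times = 15.2. Posterior: Gamma(shape = 5.9+3 = 8.9, rate = 1.1+15.2 = 16.3).
Mode = (α−1)/β = 7.9/16.3 = 0.485.
Mean = α/β = 8.9/16.3 = 0.546.
The posterior is right-skewed, so the mean exceeds the mode.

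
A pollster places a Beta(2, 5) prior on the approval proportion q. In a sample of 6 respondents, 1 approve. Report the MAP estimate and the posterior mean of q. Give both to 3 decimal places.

Posterior: Beta(2+1, 5+5) = Beta(3, 10).
Mode = (3−1)/(3+10−2) = 2/11 = 0.182.
Mean = 3/(3+10) = 3/13 = 0.231.
Right-skewed posterior ⇒ mode < mean.

MAP = 0.182, posterior mean = 0.231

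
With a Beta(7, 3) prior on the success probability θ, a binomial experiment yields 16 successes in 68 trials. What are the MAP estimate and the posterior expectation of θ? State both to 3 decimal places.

MAP = 0.289; posterior mean = 0.295

Posterior: Beta(7+16, 3+52) = Beta(23, 55).
Mode = (23−1)/(23+55−2) = 22/76 = 0.289.
Mean = 23/(23+55) = 23/78 = 0.295.
The posterior is right-skewed, so the mean exceeds the mode.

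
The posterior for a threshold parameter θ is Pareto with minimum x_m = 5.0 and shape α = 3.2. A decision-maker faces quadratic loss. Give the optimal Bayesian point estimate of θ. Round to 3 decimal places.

The Pareto density is strictly decreasing on [x_m, ∞), so the mode is x_m = 5.000.
Mean = α·x_m/(α−1) = 3.2·5.0/2.2 = 7.273.
Quadratic loss ⇒ the optimal estimator is the posterior mean.

7.273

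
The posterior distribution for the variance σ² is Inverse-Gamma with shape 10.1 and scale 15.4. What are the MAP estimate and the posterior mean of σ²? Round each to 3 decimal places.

Mode = β/(α+1) = 15.4/11.1 = 1.387.
Mean = β/(α−1) = 15.4/9.1 = 1.692.
The mean is pulled above the mode by the posterior's right skew.

MAP = 1.387; posterior mean = 1.692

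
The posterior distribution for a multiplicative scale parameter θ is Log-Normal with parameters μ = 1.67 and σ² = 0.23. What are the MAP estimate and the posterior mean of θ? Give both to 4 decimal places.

Mode = exp(μ − σ²) = exp(1.44) = 4.2207.
Mean = exp(μ + σ²/2) = exp(1.785) = 5.9596.
Mean > mode: the posterior has a right tail.

MAP = 4.2207, posterior mean = 5.9596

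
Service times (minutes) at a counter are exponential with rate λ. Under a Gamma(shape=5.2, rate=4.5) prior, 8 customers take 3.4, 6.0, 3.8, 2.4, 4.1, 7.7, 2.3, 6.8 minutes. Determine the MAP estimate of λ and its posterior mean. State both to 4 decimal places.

MAP estimate = 0.2976, posterior mean = 0.3220

Σ times = 36.5. Posterior: Gamma(shape = 5.2+8 = 13.2, rate = 4.5+36.5 = 41.0).
Mode = (α−1)/β = 12.2/41.0 = 0.2976.
Mean = α/β = 13.2/41.0 = 0.3220.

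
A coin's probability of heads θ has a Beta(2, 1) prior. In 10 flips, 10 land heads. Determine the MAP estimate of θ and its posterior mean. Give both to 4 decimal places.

Posterior: Beta(2+10, 1+0) = Beta(12, 1).
Since β = 1 ≤ 1 and α > 1, the Beta density is monotone increasing on [0,1]; the mode is at 1.
Mean = 12/(12+1) = 0.9231.

MAP = 1.0000; posterior mean = 0.9231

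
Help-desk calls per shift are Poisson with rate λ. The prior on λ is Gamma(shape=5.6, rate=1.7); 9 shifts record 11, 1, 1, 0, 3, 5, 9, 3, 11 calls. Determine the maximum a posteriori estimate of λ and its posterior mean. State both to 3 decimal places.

λ_MAP = 4.542, E[λ|data] = 4.636

Σ counts = 44. Posterior: Gamma(shape = 5.6+44 = 49.6, rate = 1.7+9 = 10.7).
Mode = (α−1)/β = 48.6/10.7 = 4.542.
Mean = α/β = 49.6/10.7 = 4.636.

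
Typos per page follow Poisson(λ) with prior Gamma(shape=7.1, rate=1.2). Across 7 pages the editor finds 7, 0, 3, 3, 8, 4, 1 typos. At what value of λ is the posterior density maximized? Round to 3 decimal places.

3.915

Σ counts = 26. Posterior: Gamma(shape = 7.1+26 = 33.1, rate = 1.2+7 = 8.2).
Mode = (α−1)/β = 32.1/8.2 = 3.915.
Mean = α/β = 33.1/8.2 = 4.037.
This is the posterior mode — the MAP estimate.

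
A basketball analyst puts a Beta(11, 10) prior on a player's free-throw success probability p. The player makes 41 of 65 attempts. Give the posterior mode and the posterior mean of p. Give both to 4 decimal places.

Posterior: Beta(11+41, 10+24) = Beta(52, 34).
Mode = (52−1)/(52+34−2) = 51/84 = 0.6071.
Mean = 52/(52+34) = 52/86 = 0.6047.

p_MAP = 0.6071, E[p|data] = 0.6047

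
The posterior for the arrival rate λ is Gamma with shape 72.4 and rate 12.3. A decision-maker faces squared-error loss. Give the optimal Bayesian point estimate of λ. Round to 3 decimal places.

Mode = (α−1)/β = 71.4/12.3 = 5.805.
Mean = α/β = 72.4/12.3 = 5.886.
Squared-error loss ⇒ the optimal estimator is the posterior mean.

5.886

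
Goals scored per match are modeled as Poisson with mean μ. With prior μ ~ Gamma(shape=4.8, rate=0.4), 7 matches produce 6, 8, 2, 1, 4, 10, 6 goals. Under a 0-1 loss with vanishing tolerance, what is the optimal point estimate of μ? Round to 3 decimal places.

Σ counts = 37. Posterior: Gamma(shape = 4.8+37 = 41.8, rate = 0.4+7 = 7.4).
Mode = (α−1)/β = 40.8/7.4 = 5.514.
Mean = α/β = 41.8/7.4 = 5.649.
This is the posterior mode — the MAP estimate.

5.514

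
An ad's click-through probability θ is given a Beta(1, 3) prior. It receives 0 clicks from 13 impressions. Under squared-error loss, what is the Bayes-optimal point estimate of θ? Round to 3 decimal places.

0.059

Posterior: Beta(1+0, 3+13) = Beta(1, 16).
Since α = 1 ≤ 1 and β > 1, the Beta density is monotone decreasing on [0,1]; the mode is at 0.
Mean = 1/(1+16) = 0.059.
Squared-error loss ⇒ the optimal estimator is the posterior mean.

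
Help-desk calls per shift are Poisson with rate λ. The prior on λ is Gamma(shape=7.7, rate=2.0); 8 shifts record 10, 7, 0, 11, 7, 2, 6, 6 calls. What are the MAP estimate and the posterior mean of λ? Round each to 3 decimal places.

MAP = 5.570, posterior mean = 5.670

Σ counts = 49. Posterior: Gamma(shape = 7.7+49 = 56.7, rate = 2.0+8 = 10.0).
Mode = (α−1)/β = 55.7/10.0 = 5.570.
Mean = α/β = 56.7/10.0 = 5.670.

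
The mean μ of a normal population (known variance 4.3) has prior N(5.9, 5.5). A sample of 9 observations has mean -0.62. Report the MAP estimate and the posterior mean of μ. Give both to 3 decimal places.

MAP = -0.099, posterior mean = -0.099

Posterior for μ is Normal. Precision-weighted mean: (1/5.5·5.9 + 9/4.3·-0.62) / (1/5.5 + 9/4.3) = -0.099.
A Normal posterior is symmetric, so mode = mean.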